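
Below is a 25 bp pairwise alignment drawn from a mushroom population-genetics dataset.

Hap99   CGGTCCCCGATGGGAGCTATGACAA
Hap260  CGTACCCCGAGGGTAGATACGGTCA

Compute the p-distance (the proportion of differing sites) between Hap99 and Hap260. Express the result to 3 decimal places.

Differing sites — 3:G/T; 4:T/A; 11:T/G; 14:G/T; 17:C/A; 20:T/C; 22:A/G; 23:C/T; 24:A/C.
There are 9 differences over 25 sites, so p = 9/25 = 0.360.

0.360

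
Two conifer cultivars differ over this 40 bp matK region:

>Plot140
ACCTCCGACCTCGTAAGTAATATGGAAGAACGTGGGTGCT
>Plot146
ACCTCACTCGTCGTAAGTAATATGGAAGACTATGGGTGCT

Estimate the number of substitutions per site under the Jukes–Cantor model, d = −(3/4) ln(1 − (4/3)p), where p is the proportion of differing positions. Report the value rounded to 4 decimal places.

Differing sites — 6:C/A; 7:G/C; 8:A/T; 10:C/G; 30:A/C; 31:C/T; 32:G/A.
p = 7/40 = 0.175000.
d = −0.75 · ln(1 − (4/3)·0.175000) = −0.75 · ln(0.766667) = −0.75 · (-0.265703) = 0.1993.

0.1993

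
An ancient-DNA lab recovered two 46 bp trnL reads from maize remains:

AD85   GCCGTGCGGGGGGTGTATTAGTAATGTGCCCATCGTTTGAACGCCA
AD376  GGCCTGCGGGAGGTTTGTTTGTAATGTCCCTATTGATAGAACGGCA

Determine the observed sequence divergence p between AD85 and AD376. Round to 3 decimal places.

The sequences differ at positions 2 (C/G), 4 (G/C), 11 (G/A), 15 (G/T), 17 (A/G), 20 (A/T), 28 (G/C), 31 (C/T), 34 (C/T), 36 (T/A), 38 (T/A), 44 (C/G).
There are 12 differences over 46 sites, so p = 12/46 = 0.261.

0.261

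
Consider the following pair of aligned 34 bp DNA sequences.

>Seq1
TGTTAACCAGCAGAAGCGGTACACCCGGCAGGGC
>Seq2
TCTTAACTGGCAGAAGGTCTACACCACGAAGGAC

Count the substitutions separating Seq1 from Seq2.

10

The sequences differ at positions 2 (G/C), 8 (C/T), 9 (A/G), 17 (C/G), 18 (G/T), 19 (G/C), 26 (C/A), 27 (G/C), 29 (C/A), 33 (G/A).
That gives 10 mismatches out of 34 aligned sites, so the Hamming distance is 10.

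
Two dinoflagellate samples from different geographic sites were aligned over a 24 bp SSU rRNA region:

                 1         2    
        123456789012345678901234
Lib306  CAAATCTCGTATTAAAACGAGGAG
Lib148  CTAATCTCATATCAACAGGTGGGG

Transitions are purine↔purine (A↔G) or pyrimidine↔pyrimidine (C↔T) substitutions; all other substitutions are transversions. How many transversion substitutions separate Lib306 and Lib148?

Differing sites — 2:A/T (Tv); 9:G/A (Ti); 13:T/C (Ti); 16:A/C (Tv); 18:C/G (Tv); 20:A/T (Tv); 23:A/G (Ti).
Of the 7 differences, 3 transitions and 4 transversions, so the answer is 4.

4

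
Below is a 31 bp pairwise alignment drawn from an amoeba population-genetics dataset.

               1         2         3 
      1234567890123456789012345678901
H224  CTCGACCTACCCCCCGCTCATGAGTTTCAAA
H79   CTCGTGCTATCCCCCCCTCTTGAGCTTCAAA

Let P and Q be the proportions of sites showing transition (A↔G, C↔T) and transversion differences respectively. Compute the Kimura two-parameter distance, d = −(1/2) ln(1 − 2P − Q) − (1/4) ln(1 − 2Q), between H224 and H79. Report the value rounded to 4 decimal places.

The sequences differ at positions 5 (A/T, transversion), 6 (C/G, transversion), 10 (C/T, transition), 16 (G/C, transversion), 20 (A/T, transversion), 25 (T/C, transition).
Of the 6 differences, 2 transitions and 4 transversions over 31 sites: P = 2/31 = 0.064516, Q = 4/31 = 0.129032.
d = −0.5·ln(0.741936) − 0.25·ln(0.741936) = −0.5·(-0.298492) − 0.25·(-0.298492) = 0.2239.

0.2239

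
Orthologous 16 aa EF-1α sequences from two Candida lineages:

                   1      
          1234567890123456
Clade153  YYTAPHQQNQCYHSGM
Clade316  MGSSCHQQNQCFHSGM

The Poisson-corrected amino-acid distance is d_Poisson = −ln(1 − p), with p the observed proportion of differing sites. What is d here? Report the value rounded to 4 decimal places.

Differing sites — 1:Y/M; 2:Y/G; 3:T/S; 4:A/S; 5:P/C; 12:Y/F.
p = 6/16 = 0.375000.
d = −ln(1 − 0.375000) = −ln(0.625000) = 0.4700.

0.4700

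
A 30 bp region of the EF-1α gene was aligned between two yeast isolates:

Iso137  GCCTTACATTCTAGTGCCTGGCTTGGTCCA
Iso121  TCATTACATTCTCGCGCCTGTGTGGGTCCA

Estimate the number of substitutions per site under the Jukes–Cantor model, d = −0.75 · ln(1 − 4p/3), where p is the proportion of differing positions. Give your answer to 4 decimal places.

0.2795

Mismatches occur at site 1 (G↔T), site 3 (C↔A), site 13 (A↔C), site 15 (T↔C), site 21 (G↔T), site 22 (C↔G), site 24 (T↔G).
p = 7/30 = 0.233333.
d = −0.75 · ln(1 − (4/3)·0.233333) = −0.75 · ln(0.688889) = −0.75 · (-0.372675) = 0.2795.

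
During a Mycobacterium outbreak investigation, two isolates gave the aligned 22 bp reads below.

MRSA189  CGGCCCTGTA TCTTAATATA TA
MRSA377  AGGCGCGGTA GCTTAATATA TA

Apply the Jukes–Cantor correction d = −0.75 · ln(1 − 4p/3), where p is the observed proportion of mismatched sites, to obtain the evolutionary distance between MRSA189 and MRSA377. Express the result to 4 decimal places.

0.2082

The sequences differ at positions 1 (C/A), 5 (C/G), 7 (T/G), 11 (T/G).
p = 4/22 = 0.181818.
d = −0.75 · ln(1 − (4/3)·0.181818) = −0.75 · ln(0.757576) = −0.75 · (-0.277631) = 0.2082.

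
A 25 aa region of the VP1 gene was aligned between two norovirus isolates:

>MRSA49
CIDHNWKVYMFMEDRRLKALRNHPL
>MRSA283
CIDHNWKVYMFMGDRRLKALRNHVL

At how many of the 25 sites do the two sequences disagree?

Mismatches occur at site 13 (E↔G), site 24 (P↔V).
That gives 2 mismatches out of 25 aligned sites, so the Hamming distance is 2.

2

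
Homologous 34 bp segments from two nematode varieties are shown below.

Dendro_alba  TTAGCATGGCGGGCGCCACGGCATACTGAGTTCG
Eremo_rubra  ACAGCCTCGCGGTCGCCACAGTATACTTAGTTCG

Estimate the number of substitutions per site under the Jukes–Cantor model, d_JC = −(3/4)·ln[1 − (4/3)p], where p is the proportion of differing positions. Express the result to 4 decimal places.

The sequences differ at positions 1 (T/A), 2 (T/C), 6 (A/C), 8 (G/C), 13 (G/T), 20 (G/A), 22 (C/T), 28 (G/T).
p = 8/34 = 0.235294.
d = −0.75 · ln(1 − (4/3)·0.235294) = −0.75 · ln(0.686275) = −0.75 · (-0.376477) = 0.2824.

0.2824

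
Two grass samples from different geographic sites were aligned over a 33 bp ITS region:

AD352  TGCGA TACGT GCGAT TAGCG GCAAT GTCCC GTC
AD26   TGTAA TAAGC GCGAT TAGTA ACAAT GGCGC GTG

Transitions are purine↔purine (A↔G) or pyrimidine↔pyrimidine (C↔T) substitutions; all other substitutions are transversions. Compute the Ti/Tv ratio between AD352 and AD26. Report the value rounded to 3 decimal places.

1.500

Differing sites — 3:C/T (Ti); 4:G/A (Ti); 8:C/A (Tv); 10:T/C (Ti); 19:C/T (Ti); 20:G/A (Ti); 21:G/A (Ti); 27:T/G (Tv); 29:C/G (Tv); 33:C/G (Tv).
Of the 10 differences, 6 transitions and 4 transversions, so Ti/Tv = 6/4 = 1.500.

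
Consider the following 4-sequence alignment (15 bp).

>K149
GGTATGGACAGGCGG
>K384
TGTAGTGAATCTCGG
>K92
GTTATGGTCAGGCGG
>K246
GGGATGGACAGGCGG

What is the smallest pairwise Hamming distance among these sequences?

Pairwise Hamming distances:
  K149 vs K384: 7
  K149 vs K92: 2
  K149 vs K246: 1
  K384 vs K92: 9
  K384 vs K246: 8
  K92 vs K246: 3
The smallest is 1, between K149 and K246.

1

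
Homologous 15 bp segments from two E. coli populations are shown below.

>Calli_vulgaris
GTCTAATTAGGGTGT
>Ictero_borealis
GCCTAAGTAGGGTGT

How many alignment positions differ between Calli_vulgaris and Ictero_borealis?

Differing sites — 2:T/C; 7:T/G.
That gives 2 mismatches out of 15 aligned sites, so the Hamming distance is 2.

2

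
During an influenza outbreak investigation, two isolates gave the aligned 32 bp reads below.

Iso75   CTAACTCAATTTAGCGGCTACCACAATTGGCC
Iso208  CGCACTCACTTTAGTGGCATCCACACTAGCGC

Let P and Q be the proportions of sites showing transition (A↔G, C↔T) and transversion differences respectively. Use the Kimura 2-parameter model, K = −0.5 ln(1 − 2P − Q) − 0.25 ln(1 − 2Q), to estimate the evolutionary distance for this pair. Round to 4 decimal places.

The sequences differ at positions 2 (T/G, transversion), 3 (A/C, transversion), 9 (A/C, transversion), 15 (C/T, transition), 19 (T/A, transversion), 20 (A/T, transversion), 26 (A/C, transversion), 28 (T/A, transversion), 30 (G/C, transversion), 31 (C/G, transversion).
Of the 10 differences, 1 transition and 9 transversions over 32 sites: P = 1/32 = 0.031250, Q = 9/32 = 0.281250.
d = −0.5·ln(0.656250) − 0.25·ln(0.437500) = −0.5·(-0.421213) − 0.25·(-0.826679) = 0.4173.

0.4173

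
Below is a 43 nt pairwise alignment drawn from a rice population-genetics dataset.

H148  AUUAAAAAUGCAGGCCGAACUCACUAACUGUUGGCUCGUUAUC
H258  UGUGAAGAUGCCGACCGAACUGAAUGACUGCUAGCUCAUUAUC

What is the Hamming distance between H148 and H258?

Mismatches occur at site 1 (A↔U), site 2 (U↔G), site 4 (A↔G), site 7 (A↔G), site 12 (A↔C), site 14 (G↔A), site 22 (C↔G), site 24 (C↔A), site 26 (A↔G), site 31 (U↔C), site 33 (G↔A), site 38 (G↔A).
That gives 12 mismatches out of 43 aligned sites, so the Hamming distance is 12.

12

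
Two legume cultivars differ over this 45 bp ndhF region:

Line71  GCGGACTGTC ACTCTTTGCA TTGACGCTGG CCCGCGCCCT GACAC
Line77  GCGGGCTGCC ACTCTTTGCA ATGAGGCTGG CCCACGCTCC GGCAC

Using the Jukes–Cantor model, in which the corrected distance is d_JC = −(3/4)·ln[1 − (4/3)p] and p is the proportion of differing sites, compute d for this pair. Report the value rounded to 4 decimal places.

0.2029

Mismatches occur at site 5 (A↔G), site 9 (T↔C), site 21 (T↔A), site 25 (C↔G), site 34 (G↔A), site 38 (C↔T), site 40 (T↔C), site 42 (A↔G).
p = 8/45 = 0.177778.
d = −0.75 · ln(1 − (4/3)·0.177778) = −0.75 · ln(0.762963) = −0.75 · (-0.270546) = 0.2029.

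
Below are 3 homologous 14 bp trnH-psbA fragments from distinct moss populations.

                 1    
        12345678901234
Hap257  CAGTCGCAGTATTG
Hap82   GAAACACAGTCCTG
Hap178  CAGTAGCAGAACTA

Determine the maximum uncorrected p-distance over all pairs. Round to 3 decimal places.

Pairwise Hamming distances:
  Hap257 vs Hap82: 6
  Hap257 vs Hap178: 4
  Hap82 vs Hap178: 8
The largest is 8 mismatches, between Hap82 and Hap178; p = 8/14 = 0.571.

0.571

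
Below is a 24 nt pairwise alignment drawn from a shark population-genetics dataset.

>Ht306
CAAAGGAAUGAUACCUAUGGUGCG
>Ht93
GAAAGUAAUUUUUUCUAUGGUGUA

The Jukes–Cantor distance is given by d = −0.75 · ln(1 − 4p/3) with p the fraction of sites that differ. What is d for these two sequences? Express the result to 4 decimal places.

0.4408

Differing sites — 1:C/G; 6:G/U; 10:G/U; 11:A/U; 13:A/U; 14:C/U; 23:C/U; 24:G/A.
p = 8/24 = 0.333333.
d = −0.75 · ln(1 − (4/3)·0.333333) = −0.75 · ln(0.555556) = −0.75 · (-0.587786) = 0.4408.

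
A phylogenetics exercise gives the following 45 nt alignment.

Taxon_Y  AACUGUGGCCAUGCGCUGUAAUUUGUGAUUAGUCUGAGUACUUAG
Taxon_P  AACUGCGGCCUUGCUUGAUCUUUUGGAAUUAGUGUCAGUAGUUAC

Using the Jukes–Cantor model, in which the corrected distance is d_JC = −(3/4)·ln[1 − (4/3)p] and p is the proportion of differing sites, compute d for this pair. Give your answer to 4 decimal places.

Mismatches occur at site 6 (U↔C), site 11 (A↔U), site 15 (G↔U), site 16 (C↔U), site 17 (U↔G), site 18 (G↔A), site 20 (A↔C), site 21 (A↔U), site 26 (U↔G), site 27 (G↔A), site 34 (C↔G), site 36 (G↔C), site 41 (C↔G), site 45 (G↔C).
p = 14/45 = 0.311111.
d = −0.75 · ln(1 − (4/3)·0.311111) = −0.75 · ln(0.585185) = −0.75 · (-0.535827) = 0.4019.

0.4019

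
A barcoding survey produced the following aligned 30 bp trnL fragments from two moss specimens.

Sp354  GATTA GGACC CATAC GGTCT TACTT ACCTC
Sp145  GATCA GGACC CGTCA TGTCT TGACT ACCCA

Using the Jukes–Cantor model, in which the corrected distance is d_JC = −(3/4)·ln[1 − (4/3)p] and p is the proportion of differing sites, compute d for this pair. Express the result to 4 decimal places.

Differing sites — 4:T/C; 12:A/G; 14:A/C; 15:C/A; 16:G/T; 22:A/G; 23:C/A; 24:T/C; 29:T/C; 30:C/A.
p = 10/30 = 0.333333.
d = −0.75 · ln(1 − (4/3)·0.333333) = −0.75 · ln(0.555556) = −0.75 · (-0.587786) = 0.4408.

0.4408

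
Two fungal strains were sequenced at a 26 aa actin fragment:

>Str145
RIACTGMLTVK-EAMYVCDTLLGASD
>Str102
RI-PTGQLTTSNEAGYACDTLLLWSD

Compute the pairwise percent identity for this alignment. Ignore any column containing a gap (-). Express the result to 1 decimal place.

Excluding the 2 gap columns leaves 24 comparable sites.
Differing sites — 4:C/P; 7:M/Q; 10:V/T; 11:K/S; 15:M/G; 17:V/A; 23:G/L; 24:A/W.
16 of the 24 comparable sites match, so the percent identity is 16/24 × 100 = 66.7%.

66.7%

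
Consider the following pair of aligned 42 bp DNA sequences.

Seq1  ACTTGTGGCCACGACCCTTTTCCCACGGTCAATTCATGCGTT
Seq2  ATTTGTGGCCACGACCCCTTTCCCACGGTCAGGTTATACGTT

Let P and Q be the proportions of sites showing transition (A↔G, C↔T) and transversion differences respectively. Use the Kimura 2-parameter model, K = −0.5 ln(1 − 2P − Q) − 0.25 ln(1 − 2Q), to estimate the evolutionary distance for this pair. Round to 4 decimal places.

Mismatches occur at site 2 (C↔T, transition), site 18 (T↔C, transition), site 32 (A↔G, transition), site 33 (T↔G, transversion), site 35 (C↔T, transition), site 38 (G↔A, transition).
Of the 6 differences, 5 transitions and 1 transversion over 42 sites: P = 5/42 = 0.119048, Q = 1/42 = 0.023810.
d = −0.5·ln(0.738094) − 0.25·ln(0.952380) = −0.5·(-0.303684) − 0.25·(-0.048791) = 0.1640.

0.1640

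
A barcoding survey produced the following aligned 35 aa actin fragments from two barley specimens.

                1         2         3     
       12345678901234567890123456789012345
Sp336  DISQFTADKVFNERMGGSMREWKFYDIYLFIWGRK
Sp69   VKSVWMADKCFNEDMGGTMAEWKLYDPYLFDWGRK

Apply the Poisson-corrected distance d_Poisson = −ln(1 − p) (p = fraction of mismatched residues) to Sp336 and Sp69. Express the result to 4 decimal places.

0.4199

Differing sites — 1:D/V; 2:I/K; 4:Q/V; 5:F/W; 6:T/M; 10:V/C; 14:R/D; 18:S/T; 20:R/A; 24:F/L; 27:I/P; 31:I/D.
p = 12/35 = 0.342857.
d = −ln(1 − 0.342857) = −ln(0.657143) = 0.4199.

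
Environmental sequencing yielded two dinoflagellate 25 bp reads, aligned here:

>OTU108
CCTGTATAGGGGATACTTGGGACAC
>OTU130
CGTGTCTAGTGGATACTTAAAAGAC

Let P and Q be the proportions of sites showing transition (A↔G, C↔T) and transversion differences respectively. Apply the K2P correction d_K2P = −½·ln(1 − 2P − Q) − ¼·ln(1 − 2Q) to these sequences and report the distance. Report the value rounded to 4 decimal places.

Mismatches occur at site 2 (C↔G, transversion), site 6 (A↔C, transversion), site 10 (G↔T, transversion), site 19 (G↔A, transition), site 20 (G↔A, transition), site 21 (G↔A, transition), site 23 (C↔G, transversion).
Of the 7 differences, 3 transitions and 4 transversions over 25 sites: P = 3/25 = 0.120000, Q = 4/25 = 0.160000.
d = −0.5·ln(0.600000) − 0.25·ln(0.680000) = −0.5·(-0.510826) − 0.25·(-0.385662) = 0.3518.

0.3518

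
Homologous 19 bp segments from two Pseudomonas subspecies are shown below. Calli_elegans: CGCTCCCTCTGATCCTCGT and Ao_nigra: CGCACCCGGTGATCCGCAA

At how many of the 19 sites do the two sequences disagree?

6

Mismatches occur at site 4 (T↔A), site 8 (T↔G), site 9 (C↔G), site 16 (T↔G), site 18 (G↔A), site 19 (T↔A).
That gives 6 mismatches out of 19 aligned sites, so the Hamming distance is 6.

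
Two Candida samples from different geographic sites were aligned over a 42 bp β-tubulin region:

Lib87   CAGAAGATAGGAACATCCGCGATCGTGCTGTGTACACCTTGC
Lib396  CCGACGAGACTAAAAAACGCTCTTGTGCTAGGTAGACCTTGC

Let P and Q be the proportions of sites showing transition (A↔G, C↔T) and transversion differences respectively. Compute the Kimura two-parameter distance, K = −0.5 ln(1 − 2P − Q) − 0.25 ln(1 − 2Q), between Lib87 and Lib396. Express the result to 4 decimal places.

Mismatches occur at site 2 (A→C, transversion), site 5 (A→C, transversion), site 8 (T→G, transversion), site 10 (G→C, transversion), site 11 (G→T, transversion), site 14 (C→A, transversion), site 16 (T→A, transversion), site 17 (C→A, transversion), site 21 (G→T, transversion), site 22 (A→C, transversion), site 24 (C→T, transition), site 30 (G→A, transition), site 31 (T→G, transversion), site 35 (C→G, transversion).
Of the 14 differences, 2 transitions and 12 transversions over 42 sites: P = 2/42 = 0.047619, Q = 12/42 = 0.285714.
d = −0.5·ln(0.619048) − 0.25·ln(0.428572) = −0.5·(-0.479572) − 0.25·(-0.847297) = 0.4516.

0.4516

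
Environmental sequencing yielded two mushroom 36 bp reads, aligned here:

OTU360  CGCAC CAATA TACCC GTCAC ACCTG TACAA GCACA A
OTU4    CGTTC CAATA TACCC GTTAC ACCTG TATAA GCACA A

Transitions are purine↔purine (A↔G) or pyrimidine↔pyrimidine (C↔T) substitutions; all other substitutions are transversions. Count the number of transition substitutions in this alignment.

Mismatches occur at site 3 (C↔T, transition), site 4 (A↔T, transversion), site 18 (C↔T, transition), site 28 (C↔T, transition).
Of the 4 differences, 3 transitions and 1 transversion, so the answer is 3.

3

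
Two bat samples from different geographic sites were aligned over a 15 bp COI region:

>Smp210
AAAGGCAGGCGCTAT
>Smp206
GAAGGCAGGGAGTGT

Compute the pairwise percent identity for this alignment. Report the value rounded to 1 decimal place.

The sequences differ at positions 1 (A/G), 10 (C/G), 11 (G/A), 12 (C/G), 14 (A/G).
10 of the 15 sites match, so the percent identity is 10/15 × 100 = 66.7%.

66.7%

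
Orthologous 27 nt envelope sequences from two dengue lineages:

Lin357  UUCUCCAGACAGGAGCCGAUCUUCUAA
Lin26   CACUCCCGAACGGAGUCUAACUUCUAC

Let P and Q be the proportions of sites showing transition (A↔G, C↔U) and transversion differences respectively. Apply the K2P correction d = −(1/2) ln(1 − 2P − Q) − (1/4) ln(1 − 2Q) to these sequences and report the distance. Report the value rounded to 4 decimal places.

0.4443

Differing sites — 1:U/C (Ti); 2:U/A (Tv); 7:A/C (Tv); 10:C/A (Tv); 11:A/C (Tv); 16:C/U (Ti); 18:G/U (Tv); 20:U/A (Tv); 27:A/C (Tv).
Of the 9 differences, 2 transitions and 7 transversions over 27 sites: P = 2/27 = 0.074074, Q = 7/27 = 0.259259.
d = −0.5·ln(0.592593) − 0.25·ln(0.481482) = −0.5·(-0.523247) − 0.25·(-0.730886) = 0.4443.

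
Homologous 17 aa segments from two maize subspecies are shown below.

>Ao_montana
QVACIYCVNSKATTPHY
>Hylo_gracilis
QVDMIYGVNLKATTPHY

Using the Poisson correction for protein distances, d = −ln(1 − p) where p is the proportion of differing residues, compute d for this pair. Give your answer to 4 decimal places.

0.2683

Mismatches occur at site 3 (A↔D), site 4 (C↔M), site 7 (C↔G), site 10 (S↔L).
p = 4/17 = 0.235294.
d = −ln(1 − 0.235294) = −ln(0.764706) = 0.2683.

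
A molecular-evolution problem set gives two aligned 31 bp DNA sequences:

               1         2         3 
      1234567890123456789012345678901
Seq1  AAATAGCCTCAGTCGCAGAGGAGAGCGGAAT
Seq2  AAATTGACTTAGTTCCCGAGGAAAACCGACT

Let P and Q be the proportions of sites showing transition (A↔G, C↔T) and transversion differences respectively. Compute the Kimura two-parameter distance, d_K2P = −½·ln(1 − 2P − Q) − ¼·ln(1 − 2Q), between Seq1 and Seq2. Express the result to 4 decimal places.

The sequences differ at positions 5 (A/T, transversion), 7 (C/A, transversion), 10 (C/T, transition), 14 (C/T, transition), 15 (G/C, transversion), 17 (A/C, transversion), 23 (G/A, transition), 25 (G/A, transition), 27 (G/C, transversion), 30 (A/C, transversion).
Of the 10 differences, 4 transitions and 6 transversions over 31 sites: P = 4/31 = 0.129032, Q = 6/31 = 0.193548.
d = −0.5·ln(0.548388) − 0.25·ln(0.612904) = −0.5·(-0.600772) − 0.25·(-0.489547) = 0.4228.

0.4228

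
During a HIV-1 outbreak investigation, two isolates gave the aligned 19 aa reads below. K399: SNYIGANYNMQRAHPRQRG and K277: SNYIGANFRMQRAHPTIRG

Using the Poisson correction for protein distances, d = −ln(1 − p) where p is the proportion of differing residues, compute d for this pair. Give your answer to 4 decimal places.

0.2364

The sequences differ at positions 8 (Y/F), 9 (N/R), 16 (R/T), 17 (Q/I).
p = 4/19 = 0.210526.
d = −ln(1 − 0.210526) = −ln(0.789474) = 0.2364.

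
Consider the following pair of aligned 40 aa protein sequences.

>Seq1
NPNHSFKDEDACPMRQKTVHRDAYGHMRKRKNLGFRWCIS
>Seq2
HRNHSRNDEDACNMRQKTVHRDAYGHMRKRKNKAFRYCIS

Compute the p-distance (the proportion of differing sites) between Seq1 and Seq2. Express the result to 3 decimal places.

0.200

The sequences differ at positions 1 (N/H), 2 (P/R), 6 (F/R), 7 (K/N), 13 (P/N), 33 (L/K), 34 (G/A), 37 (W/Y).
There are 8 differences over 40 sites, so p = 8/40 = 0.200.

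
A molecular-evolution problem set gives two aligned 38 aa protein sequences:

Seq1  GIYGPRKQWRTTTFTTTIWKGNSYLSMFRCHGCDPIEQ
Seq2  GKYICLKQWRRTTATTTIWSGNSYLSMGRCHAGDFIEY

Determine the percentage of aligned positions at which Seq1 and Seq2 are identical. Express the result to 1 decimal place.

68.4%

The sequences differ at positions 2 (I/K), 4 (G/I), 5 (P/C), 6 (R/L), 11 (T/R), 14 (F/A), 20 (K/S), 28 (F/G), 32 (G/A), 33 (C/G), 35 (P/F), 38 (Q/Y).
26 of the 38 sites match, so the percent identity is 26/38 × 100 = 68.4%.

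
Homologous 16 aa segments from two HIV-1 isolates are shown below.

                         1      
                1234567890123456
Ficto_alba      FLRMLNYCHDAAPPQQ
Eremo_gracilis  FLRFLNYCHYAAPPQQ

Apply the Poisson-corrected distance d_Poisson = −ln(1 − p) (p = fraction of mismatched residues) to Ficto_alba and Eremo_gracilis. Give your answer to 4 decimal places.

Differing sites — 4:M/F; 10:D/Y.
p = 2/16 = 0.125000.
d = −ln(1 − 0.125000) = −ln(0.875000) = 0.1335.

0.1335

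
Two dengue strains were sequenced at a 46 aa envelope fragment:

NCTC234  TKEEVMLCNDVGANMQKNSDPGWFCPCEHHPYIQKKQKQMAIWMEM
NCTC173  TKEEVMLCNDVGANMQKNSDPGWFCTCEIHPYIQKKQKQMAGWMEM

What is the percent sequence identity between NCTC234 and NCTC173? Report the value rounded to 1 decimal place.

93.5%

The sequences differ at positions 26 (P/T), 29 (H/I), 42 (I/G).
43 of the 46 sites match, so the percent identity is 43/46 × 100 = 93.5%.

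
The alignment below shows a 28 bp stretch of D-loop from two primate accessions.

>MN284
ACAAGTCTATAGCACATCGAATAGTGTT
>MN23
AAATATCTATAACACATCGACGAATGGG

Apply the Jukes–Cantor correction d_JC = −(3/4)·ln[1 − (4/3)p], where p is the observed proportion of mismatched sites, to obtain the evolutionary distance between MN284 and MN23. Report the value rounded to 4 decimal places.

0.4197

Differing sites — 2:C/A; 4:A/T; 5:G/A; 12:G/A; 21:A/C; 22:T/G; 24:G/A; 27:T/G; 28:T/G.
p = 9/28 = 0.321429.
d = −0.75 · ln(1 − (4/3)·0.321429) = −0.75 · ln(0.571428) = −0.75 · (-0.559617) = 0.4197.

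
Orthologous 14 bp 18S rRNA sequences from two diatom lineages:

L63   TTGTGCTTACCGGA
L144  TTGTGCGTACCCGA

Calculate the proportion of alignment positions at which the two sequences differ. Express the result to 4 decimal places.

Mismatches occur at site 7 (T↔G), site 12 (G↔C).
There are 2 differences over 14 sites, so p = 2/14 = 0.1429.

0.1429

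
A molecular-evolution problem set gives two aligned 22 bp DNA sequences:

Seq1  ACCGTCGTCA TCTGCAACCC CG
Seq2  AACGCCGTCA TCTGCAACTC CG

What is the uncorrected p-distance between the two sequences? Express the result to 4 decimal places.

Mismatches occur at site 2 (C→A), site 5 (T→C), site 19 (C→T).
There are 3 differences over 22 sites, so p = 3/22 = 0.1364.

0.1364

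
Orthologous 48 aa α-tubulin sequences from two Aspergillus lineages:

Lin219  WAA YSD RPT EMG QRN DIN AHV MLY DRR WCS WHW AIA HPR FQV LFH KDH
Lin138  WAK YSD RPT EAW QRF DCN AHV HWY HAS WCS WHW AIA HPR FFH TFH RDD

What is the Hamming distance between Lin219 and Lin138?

Differing sites — 3:A/K; 11:M/A; 12:G/W; 15:N/F; 17:I/C; 22:M/H; 23:L/W; 25:D/H; 26:R/A; 27:R/S; 41:Q/F; 42:V/H; 43:L/T; 46:K/R; 48:H/D.
That gives 15 mismatches out of 48 aligned sites, so the Hamming distance is 15.

15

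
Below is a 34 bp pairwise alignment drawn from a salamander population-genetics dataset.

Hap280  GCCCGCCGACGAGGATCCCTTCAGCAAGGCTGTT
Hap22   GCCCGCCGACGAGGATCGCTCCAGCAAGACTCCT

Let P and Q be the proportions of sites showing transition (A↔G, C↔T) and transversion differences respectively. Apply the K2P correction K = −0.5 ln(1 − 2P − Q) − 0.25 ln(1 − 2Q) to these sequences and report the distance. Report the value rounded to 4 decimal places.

0.1654

The sequences differ at positions 18 (C/G, transversion), 21 (T/C, transition), 29 (G/A, transition), 32 (G/C, transversion), 33 (T/C, transition).
Of the 5 differences, 3 transitions and 2 transversions over 34 sites: P = 3/34 = 0.088235, Q = 2/34 = 0.058824.
d = −0.5·ln(0.764706) − 0.25·ln(0.882352) = −0.5·(-0.268264) − 0.25·(-0.125164) = 0.1654.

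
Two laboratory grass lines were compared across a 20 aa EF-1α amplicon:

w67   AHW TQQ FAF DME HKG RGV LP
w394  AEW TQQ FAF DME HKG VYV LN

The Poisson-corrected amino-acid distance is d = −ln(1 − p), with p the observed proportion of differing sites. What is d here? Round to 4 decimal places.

Mismatches occur at site 2 (H↔E), site 16 (R↔V), site 17 (G↔Y), site 20 (P↔N).
p = 4/20 = 0.200000.
d = −ln(1 − 0.200000) = −ln(0.800000) = 0.2231.

0.2231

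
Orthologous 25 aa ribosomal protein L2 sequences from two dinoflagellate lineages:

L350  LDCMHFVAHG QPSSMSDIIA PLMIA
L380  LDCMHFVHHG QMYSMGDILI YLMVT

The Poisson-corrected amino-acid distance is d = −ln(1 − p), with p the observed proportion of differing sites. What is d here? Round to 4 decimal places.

Mismatches occur at site 8 (A/H), site 12 (P/M), site 13 (S/Y), site 16 (S/G), site 19 (I/L), site 20 (A/I), site 21 (P/Y), site 24 (I/V), site 25 (A/T).
p = 9/25 = 0.360000.
d = −ln(1 − 0.360000) = −ln(0.640000) = 0.4463.

0.4463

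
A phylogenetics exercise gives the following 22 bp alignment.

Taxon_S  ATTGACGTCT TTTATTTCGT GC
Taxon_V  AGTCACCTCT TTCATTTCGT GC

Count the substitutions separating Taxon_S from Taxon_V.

Mismatches occur at site 2 (T/G), site 4 (G/C), site 7 (G/C), site 13 (T/C).
That gives 4 mismatches out of 22 aligned sites, so the Hamming distance is 4.

4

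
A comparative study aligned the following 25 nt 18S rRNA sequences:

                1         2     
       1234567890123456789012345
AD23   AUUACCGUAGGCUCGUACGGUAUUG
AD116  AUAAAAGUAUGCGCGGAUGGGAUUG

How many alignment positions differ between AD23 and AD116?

Mismatches occur at site 3 (U→A), site 5 (C→A), site 6 (C→A), site 10 (G→U), site 13 (U→G), site 16 (U→G), site 18 (C→U), site 21 (U→G).
That gives 8 mismatches out of 25 aligned sites, so the Hamming distance is 8.

8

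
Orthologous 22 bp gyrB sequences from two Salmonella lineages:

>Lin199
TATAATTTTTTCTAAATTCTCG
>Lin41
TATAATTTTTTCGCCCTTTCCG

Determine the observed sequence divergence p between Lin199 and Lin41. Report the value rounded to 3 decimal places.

The sequences differ at positions 13 (T/G), 14 (A/C), 15 (A/C), 16 (A/C), 19 (C/T), 20 (T/C).
There are 6 differences over 22 sites, so p = 6/22 = 0.273.

0.273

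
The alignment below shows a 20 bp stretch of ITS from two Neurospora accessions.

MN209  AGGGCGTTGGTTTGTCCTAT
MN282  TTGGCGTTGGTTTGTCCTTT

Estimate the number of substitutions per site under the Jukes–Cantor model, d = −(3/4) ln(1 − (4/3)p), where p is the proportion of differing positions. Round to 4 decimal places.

0.1674

Mismatches occur at site 1 (A↔T), site 2 (G↔T), site 19 (A↔T).
p = 3/20 = 0.150000.
d = −0.75 · ln(1 − (4/3)·0.150000) = −0.75 · ln(0.800000) = −0.75 · (-0.223144) = 0.1674.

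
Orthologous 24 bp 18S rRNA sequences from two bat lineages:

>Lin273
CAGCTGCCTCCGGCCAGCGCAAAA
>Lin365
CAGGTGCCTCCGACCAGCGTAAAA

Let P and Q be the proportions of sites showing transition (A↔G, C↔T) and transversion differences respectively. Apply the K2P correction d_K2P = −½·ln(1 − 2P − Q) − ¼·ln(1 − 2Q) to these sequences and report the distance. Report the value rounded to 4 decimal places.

0.1386

Differing sites — 4:C/G (Tv); 13:G/A (Ti); 20:C/T (Ti).
Of the 3 differences, 2 transitions and 1 transversion over 24 sites: P = 2/24 = 0.083333, Q = 1/24 = 0.041667.
d = −0.5·ln(0.791667) − 0.25·ln(0.916666) = −0.5·(-0.233614) − 0.25·(-0.087012) = 0.1386.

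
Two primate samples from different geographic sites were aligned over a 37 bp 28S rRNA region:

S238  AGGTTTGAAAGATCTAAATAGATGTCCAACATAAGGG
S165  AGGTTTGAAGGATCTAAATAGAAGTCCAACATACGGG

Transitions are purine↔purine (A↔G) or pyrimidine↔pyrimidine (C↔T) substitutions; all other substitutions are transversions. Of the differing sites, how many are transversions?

Differing sites — 10:A/G (Ti); 23:T/A (Tv); 34:A/C (Tv).
Of the 3 differences, 1 transition and 2 transversions, so the answer is 2.

2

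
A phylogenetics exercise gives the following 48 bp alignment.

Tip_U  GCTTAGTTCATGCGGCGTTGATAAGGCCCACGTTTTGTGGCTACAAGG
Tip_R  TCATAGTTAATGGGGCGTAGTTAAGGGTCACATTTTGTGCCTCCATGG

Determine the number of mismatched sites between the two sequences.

Differing sites — 1:G/T; 3:T/A; 9:C/A; 13:C/G; 19:T/A; 21:A/T; 27:C/G; 28:C/T; 32:G/A; 40:G/C; 43:A/C; 46:A/T.
That gives 12 mismatches out of 48 aligned sites, so the Hamming distance is 12.

12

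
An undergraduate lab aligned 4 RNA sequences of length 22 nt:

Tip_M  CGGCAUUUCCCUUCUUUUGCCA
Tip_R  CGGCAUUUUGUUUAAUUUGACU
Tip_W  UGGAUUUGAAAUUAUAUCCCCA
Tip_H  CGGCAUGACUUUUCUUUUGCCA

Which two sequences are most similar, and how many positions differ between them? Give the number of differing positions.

Pairwise Hamming distances:
  Tip_M vs Tip_R: 7
  Tip_M vs Tip_W: 11
  Tip_M vs Tip_H: 4
  Tip_R vs Tip_W: 13
  Tip_R vs Tip_H: 8
  Tip_W vs Tip_H: 12
The smallest is 4, between Tip_M and Tip_H.

4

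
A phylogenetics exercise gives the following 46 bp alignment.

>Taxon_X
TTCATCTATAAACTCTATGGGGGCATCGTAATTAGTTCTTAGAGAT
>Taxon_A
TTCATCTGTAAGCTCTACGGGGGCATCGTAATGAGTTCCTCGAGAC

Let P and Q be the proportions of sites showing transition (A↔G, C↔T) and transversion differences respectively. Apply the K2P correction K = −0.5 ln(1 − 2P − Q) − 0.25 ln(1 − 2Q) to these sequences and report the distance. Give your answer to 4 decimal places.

Mismatches occur at site 8 (A/G, transition), site 12 (A/G, transition), site 18 (T/C, transition), site 33 (T/G, transversion), site 39 (T/C, transition), site 41 (A/C, transversion), site 46 (T/C, transition).
Of the 7 differences, 5 transitions and 2 transversions over 46 sites: P = 5/46 = 0.108696, Q = 2/46 = 0.043478.
d = −0.5·ln(0.739130) − 0.25·ln(0.913044) = −0.5·(-0.302281) − 0.25·(-0.090971) = 0.1739.

0.1739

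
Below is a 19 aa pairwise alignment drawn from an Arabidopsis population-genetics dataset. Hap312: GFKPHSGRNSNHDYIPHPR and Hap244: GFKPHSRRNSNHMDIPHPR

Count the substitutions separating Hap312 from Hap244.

3

Mismatches occur at site 7 (G/R), site 13 (D/M), site 14 (Y/D).
That gives 3 mismatches out of 19 aligned sites, so the Hamming distance is 3.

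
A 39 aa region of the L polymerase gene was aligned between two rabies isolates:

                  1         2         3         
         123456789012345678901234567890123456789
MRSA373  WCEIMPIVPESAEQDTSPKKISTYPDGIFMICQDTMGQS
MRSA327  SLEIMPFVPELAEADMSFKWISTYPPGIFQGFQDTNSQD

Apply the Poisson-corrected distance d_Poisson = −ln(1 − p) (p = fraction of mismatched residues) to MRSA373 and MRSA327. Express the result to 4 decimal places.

Differing sites — 1:W/S; 2:C/L; 7:I/F; 11:S/L; 14:Q/A; 16:T/M; 18:P/F; 20:K/W; 26:D/P; 30:M/Q; 31:I/G; 32:C/F; 36:M/N; 37:G/S; 39:S/D.
p = 15/39 = 0.384615.
d = −ln(1 − 0.384615) = −ln(0.615385) = 0.4855.

0.4855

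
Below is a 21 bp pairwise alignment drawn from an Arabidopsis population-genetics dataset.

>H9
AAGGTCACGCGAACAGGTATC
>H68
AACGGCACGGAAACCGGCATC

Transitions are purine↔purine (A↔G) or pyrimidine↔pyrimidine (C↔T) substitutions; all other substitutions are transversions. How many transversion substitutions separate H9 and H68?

Differing sites — 3:G/C (Tv); 5:T/G (Tv); 10:C/G (Tv); 11:G/A (Ti); 15:A/C (Tv); 18:T/C (Ti).
Of the 6 differences, 2 transitions and 4 transversions, so the answer is 4.

4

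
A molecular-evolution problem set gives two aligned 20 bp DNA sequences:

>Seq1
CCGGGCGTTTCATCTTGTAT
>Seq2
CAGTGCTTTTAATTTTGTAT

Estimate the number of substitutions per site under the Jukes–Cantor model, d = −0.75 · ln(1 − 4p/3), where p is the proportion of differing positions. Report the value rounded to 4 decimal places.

0.3041

Differing sites — 2:C/A; 4:G/T; 7:G/T; 11:C/A; 14:C/T.
p = 5/20 = 0.250000.
d = −0.75 · ln(1 − (4/3)·0.250000) = −0.75 · ln(0.666667) = −0.75 · (-0.405465) = 0.3041.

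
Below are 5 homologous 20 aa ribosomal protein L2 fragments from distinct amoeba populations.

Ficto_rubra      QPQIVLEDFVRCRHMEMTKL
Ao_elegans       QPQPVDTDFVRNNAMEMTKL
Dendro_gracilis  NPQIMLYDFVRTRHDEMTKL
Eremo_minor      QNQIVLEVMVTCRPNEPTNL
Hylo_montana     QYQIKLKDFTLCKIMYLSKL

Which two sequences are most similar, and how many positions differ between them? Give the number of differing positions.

Pairwise Hamming distances:
  Ficto_rubra vs Ao_elegans: 6
  Ficto_rubra vs Dendro_gracilis: 5
  Ficto_rubra vs Eremo_minor: 8
  Ficto_rubra vs Hylo_montana: 10
  Ao_elegans vs Dendro_gracilis: 9
  Ao_elegans vs Eremo_minor: 13
  Ao_elegans vs Hylo_montana: 13
  Dendro_gracilis vs Eremo_minor: 12
  Dendro_gracilis vs Hylo_montana: 13
  Eremo_minor vs Hylo_montana: 14
The smallest is 5, between Ficto_rubra and Dendro_gracilis.

5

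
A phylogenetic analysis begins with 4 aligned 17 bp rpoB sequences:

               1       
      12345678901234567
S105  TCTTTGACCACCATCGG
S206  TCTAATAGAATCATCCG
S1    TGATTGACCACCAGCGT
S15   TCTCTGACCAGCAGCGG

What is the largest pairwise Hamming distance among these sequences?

11

Pairwise Hamming distances:
  S105 vs S206: 7
  S105 vs S1: 4
  S105 vs S15: 3
  S206 vs S1: 11
  S206 vs S15: 8
  S1 vs S15: 5
The largest is 11, between S206 and S1.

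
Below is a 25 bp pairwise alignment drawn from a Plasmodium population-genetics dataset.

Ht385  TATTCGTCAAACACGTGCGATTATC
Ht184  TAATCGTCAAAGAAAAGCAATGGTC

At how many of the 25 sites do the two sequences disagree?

Mismatches occur at site 3 (T↔A), site 12 (C↔G), site 14 (C↔A), site 15 (G↔A), site 16 (T↔A), site 19 (G↔A), site 22 (T↔G), site 23 (A↔G).
That gives 8 mismatches out of 25 aligned sites, so the Hamming distance is 8.

8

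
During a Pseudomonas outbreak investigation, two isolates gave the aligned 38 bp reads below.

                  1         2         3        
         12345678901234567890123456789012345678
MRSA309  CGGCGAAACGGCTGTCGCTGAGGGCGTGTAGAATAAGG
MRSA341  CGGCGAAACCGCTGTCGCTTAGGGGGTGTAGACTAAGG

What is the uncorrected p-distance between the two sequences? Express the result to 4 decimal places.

0.1053

The sequences differ at positions 10 (G/C), 20 (G/T), 25 (C/G), 33 (A/C).
There are 4 differences over 38 sites, so p = 4/38 = 0.1053.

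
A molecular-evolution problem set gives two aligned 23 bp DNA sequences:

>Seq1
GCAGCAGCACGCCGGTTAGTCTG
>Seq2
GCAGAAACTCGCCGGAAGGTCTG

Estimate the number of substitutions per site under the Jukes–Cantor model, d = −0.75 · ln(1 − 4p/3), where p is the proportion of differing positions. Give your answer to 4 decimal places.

0.3206

Mismatches occur at site 5 (C→A), site 7 (G→A), site 9 (A→T), site 16 (T→A), site 17 (T→A), site 18 (A→G).
p = 6/23 = 0.260870.
d = −0.75 · ln(1 − (4/3)·0.260870) = −0.75 · ln(0.652173) = −0.75 · (-0.427445) = 0.3206.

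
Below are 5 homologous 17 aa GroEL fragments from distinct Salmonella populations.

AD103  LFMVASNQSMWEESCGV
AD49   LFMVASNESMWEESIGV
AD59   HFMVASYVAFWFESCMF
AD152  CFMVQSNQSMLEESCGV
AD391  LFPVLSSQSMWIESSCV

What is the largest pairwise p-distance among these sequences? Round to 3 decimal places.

0.647

Pairwise Hamming distances:
  AD103 vs AD49: 2
  AD103 vs AD59: 8
  AD103 vs AD152: 3
  AD103 vs AD391: 6
  AD49 vs AD59: 9
  AD49 vs AD152: 5
  AD49 vs AD391: 7
  AD59 vs AD152: 10
  AD59 vs AD391: 11
  AD152 vs AD391: 8
The largest is 11 mismatches, between AD59 and AD391; p = 11/17 = 0.647.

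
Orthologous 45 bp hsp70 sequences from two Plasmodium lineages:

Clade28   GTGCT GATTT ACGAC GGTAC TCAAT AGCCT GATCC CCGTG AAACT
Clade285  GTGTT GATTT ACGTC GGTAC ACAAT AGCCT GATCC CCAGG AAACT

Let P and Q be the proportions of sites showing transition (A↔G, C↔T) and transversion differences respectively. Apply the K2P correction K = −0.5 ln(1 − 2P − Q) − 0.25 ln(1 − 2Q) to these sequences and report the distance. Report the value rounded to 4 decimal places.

The sequences differ at positions 4 (C/T, transition), 14 (A/T, transversion), 21 (T/A, transversion), 38 (G/A, transition), 39 (T/G, transversion).
Of the 5 differences, 2 transitions and 3 transversions over 45 sites: P = 2/45 = 0.044444, Q = 3/45 = 0.066667.
d = −0.5·ln(0.844445) − 0.25·ln(0.866666) = −0.5·(-0.169076) − 0.25·(-0.143102) = 0.1203.

0.1203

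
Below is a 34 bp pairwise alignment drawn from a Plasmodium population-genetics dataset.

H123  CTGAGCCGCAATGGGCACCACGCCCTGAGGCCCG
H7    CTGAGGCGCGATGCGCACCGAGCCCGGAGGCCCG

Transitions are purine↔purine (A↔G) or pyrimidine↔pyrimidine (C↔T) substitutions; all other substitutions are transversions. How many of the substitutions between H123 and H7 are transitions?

2

The sequences differ at positions 6 (C/G, transversion), 10 (A/G, transition), 14 (G/C, transversion), 20 (A/G, transition), 21 (C/A, transversion), 26 (T/G, transversion).
Of the 6 differences, 2 transitions and 4 transversions, so the answer is 2.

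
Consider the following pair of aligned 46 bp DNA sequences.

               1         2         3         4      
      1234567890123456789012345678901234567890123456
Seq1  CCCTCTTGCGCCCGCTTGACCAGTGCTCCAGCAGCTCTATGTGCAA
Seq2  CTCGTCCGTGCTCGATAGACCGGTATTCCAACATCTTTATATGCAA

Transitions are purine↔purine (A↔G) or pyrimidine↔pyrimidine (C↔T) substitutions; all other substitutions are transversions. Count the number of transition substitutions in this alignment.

Mismatches occur at site 2 (C→T, transition), site 4 (T→G, transversion), site 5 (C→T, transition), site 6 (T→C, transition), site 7 (T→C, transition), site 9 (C→T, transition), site 12 (C→T, transition), site 15 (C→A, transversion), site 17 (T→A, transversion), site 22 (A→G, transition), site 25 (G→A, transition), site 26 (C→T, transition), site 31 (G→A, transition), site 34 (G→T, transversion), site 37 (C→T, transition), site 41 (G→A, transition).
Of the 16 differences, 12 transitions and 4 transversions, so the answer is 12.

12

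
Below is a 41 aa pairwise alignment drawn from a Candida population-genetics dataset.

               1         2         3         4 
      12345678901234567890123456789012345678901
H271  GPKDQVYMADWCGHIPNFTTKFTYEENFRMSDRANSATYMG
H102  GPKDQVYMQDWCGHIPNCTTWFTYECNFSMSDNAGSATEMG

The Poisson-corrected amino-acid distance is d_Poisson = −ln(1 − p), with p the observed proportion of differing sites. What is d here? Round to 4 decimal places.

Differing sites — 9:A/Q; 18:F/C; 21:K/W; 26:E/C; 29:R/S; 33:R/N; 35:N/G; 39:Y/E.
p = 8/41 = 0.195122.
d = −ln(1 − 0.195122) = −ln(0.804878) = 0.2171.

0.2171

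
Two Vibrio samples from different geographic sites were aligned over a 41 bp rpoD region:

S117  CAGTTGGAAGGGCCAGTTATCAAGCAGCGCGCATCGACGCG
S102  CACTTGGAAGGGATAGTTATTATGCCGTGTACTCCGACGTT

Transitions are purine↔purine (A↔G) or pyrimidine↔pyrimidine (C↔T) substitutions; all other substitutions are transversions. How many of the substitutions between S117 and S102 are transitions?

7

The sequences differ at positions 3 (G/C, transversion), 13 (C/A, transversion), 14 (C/T, transition), 21 (C/T, transition), 23 (A/T, transversion), 26 (A/C, transversion), 28 (C/T, transition), 30 (C/T, transition), 31 (G/A, transition), 33 (A/T, transversion), 34 (T/C, transition), 40 (C/T, transition), 41 (G/T, transversion).
Of the 13 differences, 7 transitions and 6 transversions, so the answer is 7.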